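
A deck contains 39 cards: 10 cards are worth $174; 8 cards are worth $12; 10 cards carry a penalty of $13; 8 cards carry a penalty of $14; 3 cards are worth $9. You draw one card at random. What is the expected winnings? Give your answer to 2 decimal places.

E[payout] = (10/39)·174 + (8/39)·12 + (10/39)·(-13) + (8/39)·(-14) + (3/39)·9 = 1621/39
≈ $41.56

$41.56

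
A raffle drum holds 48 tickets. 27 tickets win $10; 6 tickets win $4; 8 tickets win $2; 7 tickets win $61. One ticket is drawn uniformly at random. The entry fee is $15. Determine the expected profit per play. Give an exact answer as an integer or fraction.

E[payout] = (27/48)·10 + (6/48)·4 + (8/48)·2 + (7/48)·61 = 737/48
Expected profit = 737/48 − 15 = 17/48

17/48 dollars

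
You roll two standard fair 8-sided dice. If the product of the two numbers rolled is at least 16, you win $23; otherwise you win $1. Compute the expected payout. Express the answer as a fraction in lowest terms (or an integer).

E[payout] = (31/64)·1 + (33/64)·23 = 395/32

395/32 dollars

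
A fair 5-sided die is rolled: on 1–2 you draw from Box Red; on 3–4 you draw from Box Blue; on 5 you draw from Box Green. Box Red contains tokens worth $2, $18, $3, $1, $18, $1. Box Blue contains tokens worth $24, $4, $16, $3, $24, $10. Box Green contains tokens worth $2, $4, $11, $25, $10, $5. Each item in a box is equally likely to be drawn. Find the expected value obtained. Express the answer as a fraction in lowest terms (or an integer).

E[X | Box Red] = (2 + 18 + 3 + 1 + 18 + 1)/6 = 43/6
E[X | Box Blue] = (24 + 4 + 16 + 3 + 24 + 10)/6 = 27/2
E[X | Box Green] = (2 + 4 + 11 + 25 + 10 + 5)/6 = 19/2
E[X] = (2/5)·43/6 + (2/5)·27/2 + (1/5)·19/2 = 61/6

61/6 dollars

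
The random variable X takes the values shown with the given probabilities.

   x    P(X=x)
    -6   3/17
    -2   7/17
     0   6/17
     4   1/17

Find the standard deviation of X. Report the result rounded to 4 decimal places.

E[X] = -28/17, E[X²] = 152/17
Var(X) = E[X²] − (E[X])² = 152/17 − 784/289 = 1800/289
SD(X) = √(1800/289) ≈ 2.4957

2.4957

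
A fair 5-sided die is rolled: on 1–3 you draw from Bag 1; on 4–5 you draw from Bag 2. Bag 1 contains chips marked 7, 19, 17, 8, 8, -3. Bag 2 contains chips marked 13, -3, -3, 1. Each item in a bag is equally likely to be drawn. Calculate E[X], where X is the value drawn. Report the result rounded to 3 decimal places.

6.400

E[X | Bag 1] = (7 + 19 + 17 + 8 + 8 − 3)/6 = 28/3
E[X | Bag 2] = (13 − 3 − 3 + 1)/4 = 2
E[X] = (3/5)·28/3 + (2/5)·2 = 32/5 ≈ 6.400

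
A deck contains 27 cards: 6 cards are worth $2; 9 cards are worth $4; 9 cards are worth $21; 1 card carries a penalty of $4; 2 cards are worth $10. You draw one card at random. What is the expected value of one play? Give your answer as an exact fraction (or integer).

253/27 dollars

E[payout] = (6/27)·2 + (9/27)·4 + (9/27)·21 + (1/27)·(-4) + (2/27)·10 = 253/27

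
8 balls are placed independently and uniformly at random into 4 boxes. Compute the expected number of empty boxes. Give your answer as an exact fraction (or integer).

6561/16384

Let Xⱼ=1 if box j is empty. P(Xⱼ=1) = ((4-1)/4)^8 = 6561/65536.
By linearity, E[#empty] = 4·6561/65536 = 6561/16384.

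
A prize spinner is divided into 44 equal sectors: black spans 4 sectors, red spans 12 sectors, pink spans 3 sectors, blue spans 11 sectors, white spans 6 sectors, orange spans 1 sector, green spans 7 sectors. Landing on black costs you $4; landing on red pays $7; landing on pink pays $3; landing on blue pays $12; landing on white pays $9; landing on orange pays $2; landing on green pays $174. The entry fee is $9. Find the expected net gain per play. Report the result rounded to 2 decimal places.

E[payout] = (4/44)·(-4) + (12/44)·7 + (3/44)·3 + (11/44)·12 + (6/44)·9 + (1/44)·2 + (7/44)·174 = 1483/44
Expected profit = 1483/44 − 9 = 1087/44 ≈ $24.70

$24.70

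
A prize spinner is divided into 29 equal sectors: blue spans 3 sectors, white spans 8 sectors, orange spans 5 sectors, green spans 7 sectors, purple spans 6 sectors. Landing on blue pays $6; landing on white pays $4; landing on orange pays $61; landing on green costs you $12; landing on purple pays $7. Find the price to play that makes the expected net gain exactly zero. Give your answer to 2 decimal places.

E[payout] = (3/29)·6 + (8/29)·4 + (5/29)·61 + (7/29)·(-12) + (6/29)·7 = 313/29
Fair fee = E[payout] = 313/29 ≈ $10.79

$10.79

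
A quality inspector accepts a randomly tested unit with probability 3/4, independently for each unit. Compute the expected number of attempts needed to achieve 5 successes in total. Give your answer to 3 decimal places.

By linearity (sum of 5 independent geometric waits), E[trials] = 5/p = 5/(3/4) = 20/3.
≈ 6.667

6.667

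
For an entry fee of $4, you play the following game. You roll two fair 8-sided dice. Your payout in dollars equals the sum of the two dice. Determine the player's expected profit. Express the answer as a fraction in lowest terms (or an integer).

Distribution of the sum of the two dice: 2 w.p. 1/64, 3 w.p. 1/32, 4 w.p. 3/64, 5 w.p. 1/16, 6 w.p. 5/64, 7 w.p. 3/32, …
E[payout] = (1/64)·2 + (1/32)·3 + (3/64)·4 + (1/16)·5 + (5/64)·6 + (3/32)·7 + (7/64)·8 + (1/8)·9 + (7/64)·10 + (3/32)·11 + (5/64)·12 + (1/16)·13 + (3/64)·14 + (1/32)·15 + (1/64)·16 = 9
Expected profit = 9 − 4 = 5

$5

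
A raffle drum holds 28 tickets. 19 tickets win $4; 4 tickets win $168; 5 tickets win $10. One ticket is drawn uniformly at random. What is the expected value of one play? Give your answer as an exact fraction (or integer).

57/2 dollars

E[payout] = (19/28)·4 + (4/28)·168 + (5/28)·10 = 57/2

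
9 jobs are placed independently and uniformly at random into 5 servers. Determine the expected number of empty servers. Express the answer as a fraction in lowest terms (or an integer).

Let Xⱼ=1 if server j is empty. P(Xⱼ=1) = ((5-1)/5)^9 = 262144/1953125.
By linearity, E[#empty] = 5·262144/1953125 = 262144/390625.

262144/390625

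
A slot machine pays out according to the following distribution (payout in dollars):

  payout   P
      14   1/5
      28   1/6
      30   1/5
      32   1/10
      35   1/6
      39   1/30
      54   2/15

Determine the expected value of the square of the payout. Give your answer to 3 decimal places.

E[X²] = (1/5)·196 + (1/6)·784 + (1/5)·900 + (1/10)·1024 + (1/6)·1225 + (1/30)·1521 + (2/15)·2916
     = 16439/15 ≈ 1095.933

1095.933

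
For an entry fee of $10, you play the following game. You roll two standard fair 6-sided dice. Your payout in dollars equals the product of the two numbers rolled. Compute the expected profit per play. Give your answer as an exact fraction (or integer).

Distribution of the product of the two numbers rolled: 1 w.p. 1/36, 2 w.p. 1/18, 3 w.p. 1/18, 4 w.p. 1/12, 5 w.p. 1/18, 6 w.p. 1/9, …
E[payout] = (1/36)·1 + (1/18)·2 + (1/18)·3 + (1/12)·4 + (1/18)·5 + (1/9)·6 + (1/18)·8 + (1/36)·9 + (1/18)·10 + (1/9)·12 + (1/18)·15 + (1/36)·16 + (1/18)·18 + (1/18)·20 + (1/18)·24 + (1/36)·25 + (1/18)·30 + (1/36)·36 = 49/4
Expected profit = 49/4 − 10 = 9/4

9/4 dollars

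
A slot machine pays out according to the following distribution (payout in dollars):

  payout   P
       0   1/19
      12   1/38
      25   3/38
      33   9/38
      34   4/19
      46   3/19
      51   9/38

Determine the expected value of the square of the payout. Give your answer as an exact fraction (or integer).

E[X²] = (1/19)·0 + (1/38)·144 + (3/38)·625 + (9/38)·1089 + (4/19)·1156 + (3/19)·2116 + (9/38)·2601
     = 57173/38

57173/38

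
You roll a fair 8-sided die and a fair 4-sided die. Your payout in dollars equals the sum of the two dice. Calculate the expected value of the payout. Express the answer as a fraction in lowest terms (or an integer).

$7

Distribution of the sum of the two dice: 2 w.p. 1/32, 3 w.p. 1/16, 4 w.p. 3/32, 5 w.p. 1/8, 6 w.p. 1/8, 7 w.p. 1/8, …
E[payout] = (1/32)·2 + (1/16)·3 + (3/32)·4 + (1/8)·5 + (1/8)·6 + (1/8)·7 + (1/8)·8 + (1/8)·9 + (3/32)·10 + (1/16)·11 + (1/32)·12 = 7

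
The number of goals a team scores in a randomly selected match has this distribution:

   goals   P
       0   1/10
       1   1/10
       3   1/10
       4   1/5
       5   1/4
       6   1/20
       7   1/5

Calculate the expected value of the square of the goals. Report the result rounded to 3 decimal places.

22.050

E[X²] = (1/10)·0 + (1/10)·1 + (1/10)·9 + (1/5)·16 + (1/4)·25 + (1/20)·36 + (1/5)·49
     = 441/20 ≈ 22.050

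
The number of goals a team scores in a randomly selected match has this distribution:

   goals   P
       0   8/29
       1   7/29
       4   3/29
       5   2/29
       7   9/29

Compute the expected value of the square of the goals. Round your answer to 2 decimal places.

E[X²] = (8/29)·0 + (7/29)·1 + (3/29)·16 + (2/29)·25 + (9/29)·49
     = 546/29 ≈ 18.83

18.83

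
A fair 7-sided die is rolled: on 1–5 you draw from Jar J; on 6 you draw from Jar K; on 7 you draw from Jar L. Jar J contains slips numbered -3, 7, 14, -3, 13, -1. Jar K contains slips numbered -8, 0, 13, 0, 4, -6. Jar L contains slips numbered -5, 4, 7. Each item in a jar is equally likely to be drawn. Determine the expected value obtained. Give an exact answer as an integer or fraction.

E[X | Jar J] = (-3 + 7 + 14 − 3 + 13 − 1)/6 = 9/2
E[X | Jar K] = (-8 + 0 + 13 + 0 + 4 − 6)/6 = 1/2
E[X | Jar L] = (-5 + 4 + 7)/3 = 2
E[X] = (5/7)·9/2 + (1/7)·1/2 + (1/7)·2 = 25/7

25/7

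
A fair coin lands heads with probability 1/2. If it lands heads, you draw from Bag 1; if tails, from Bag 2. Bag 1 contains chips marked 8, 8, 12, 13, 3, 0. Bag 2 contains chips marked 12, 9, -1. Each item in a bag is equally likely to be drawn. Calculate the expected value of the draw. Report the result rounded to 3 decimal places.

E[X | Bag 1] = (8 + 8 + 12 + 13 + 3 + 0)/6 = 22/3
E[X | Bag 2] = (12 + 9 − 1)/3 = 20/3
E[X] = (1/2)·22/3 + (1/2)·20/3 = 7 ≈ 7.000

7.000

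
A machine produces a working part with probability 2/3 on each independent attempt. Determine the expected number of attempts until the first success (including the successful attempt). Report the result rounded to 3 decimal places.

1.500

For a geometric distribution, E[trials] = 1/p = 1/(2/3) = 3/2.
≈ 1.500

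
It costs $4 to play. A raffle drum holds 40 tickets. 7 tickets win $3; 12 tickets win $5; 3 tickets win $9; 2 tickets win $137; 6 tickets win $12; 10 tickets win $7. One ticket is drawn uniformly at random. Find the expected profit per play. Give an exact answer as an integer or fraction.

E[payout] = (7/40)·3 + (12/40)·5 + (3/40)·9 + (2/40)·137 + (6/40)·12 + (10/40)·7 = 131/10
Expected profit = 131/10 − 4 = 91/10

91/10 dollars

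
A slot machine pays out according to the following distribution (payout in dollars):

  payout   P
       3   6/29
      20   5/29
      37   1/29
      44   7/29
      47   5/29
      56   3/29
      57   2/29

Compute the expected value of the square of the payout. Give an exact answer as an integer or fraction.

43926/29

E[X²] = (6/29)·9 + (5/29)·400 + (1/29)·1369 + (7/29)·1936 + (5/29)·2209 + (3/29)·3136 + (2/29)·3249
     = 43926/29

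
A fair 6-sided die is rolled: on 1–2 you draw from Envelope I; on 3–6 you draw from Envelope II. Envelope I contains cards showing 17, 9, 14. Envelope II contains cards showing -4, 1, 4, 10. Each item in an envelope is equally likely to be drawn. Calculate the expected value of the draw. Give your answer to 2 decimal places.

E[X | Envelope I] = (17 + 9 + 14)/3 = 40/3
E[X | Envelope II] = (-4 + 1 + 4 + 10)/4 = 11/4
E[X] = (1/3)·40/3 + (2/3)·11/4 = 113/18 ≈ 6.28

6.28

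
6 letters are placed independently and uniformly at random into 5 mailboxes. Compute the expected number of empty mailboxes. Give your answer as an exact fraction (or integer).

4096/3125

Let Xⱼ=1 if mailbox j is empty. P(Xⱼ=1) = ((5-1)/5)^6 = 4096/15625.
By linearity, E[#empty] = 5·4096/15625 = 4096/3125.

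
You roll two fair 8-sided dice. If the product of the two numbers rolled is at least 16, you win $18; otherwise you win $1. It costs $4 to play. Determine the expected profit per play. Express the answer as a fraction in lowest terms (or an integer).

369/64 dollars

E[payout] = (31/64)·1 + (33/64)·18 = 625/64
Expected profit = 625/64 − 4 = 369/64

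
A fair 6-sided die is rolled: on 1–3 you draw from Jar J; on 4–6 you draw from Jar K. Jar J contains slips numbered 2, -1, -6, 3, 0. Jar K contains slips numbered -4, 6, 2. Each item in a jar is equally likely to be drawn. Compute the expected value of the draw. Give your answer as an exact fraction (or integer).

E[X | Jar J] = (2 − 1 − 6 + 3 + 0)/5 = -2/5
E[X | Jar K] = (-4 + 6 + 2)/3 = 4/3
E[X] = (1/2)·(-2/5) + (1/2)·4/3 = 7/15

7/15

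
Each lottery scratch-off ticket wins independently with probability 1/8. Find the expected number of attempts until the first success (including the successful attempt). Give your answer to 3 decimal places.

8.000

For a geometric distribution, E[trials] = 1/p = 1/(1/8) = 8.
≈ 8.000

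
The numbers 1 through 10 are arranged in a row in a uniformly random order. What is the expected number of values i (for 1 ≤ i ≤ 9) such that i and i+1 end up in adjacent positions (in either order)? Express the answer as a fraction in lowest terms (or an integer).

9/5

For each i ∈ {1,…,9}, let Xᵢ = 1 if i and i+1 are adjacent. P(Xᵢ=1) = 2·(10−1)!/10! = 2/10.
By linearity, E[ΣXᵢ] = (9)·(2/10) = 9/5.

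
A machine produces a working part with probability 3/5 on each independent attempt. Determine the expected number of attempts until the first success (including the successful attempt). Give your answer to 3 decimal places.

For a geometric distribution, E[trials] = 1/p = 1/(3/5) = 5/3.
≈ 1.667

1.667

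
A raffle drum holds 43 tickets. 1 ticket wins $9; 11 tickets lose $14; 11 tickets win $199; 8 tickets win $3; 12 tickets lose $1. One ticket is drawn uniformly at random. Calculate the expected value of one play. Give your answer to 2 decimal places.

E[payout] = (1/43)·9 + (11/43)·(-14) + (11/43)·199 + (8/43)·3 + (12/43)·(-1) = 2056/43
≈ $47.81

$47.81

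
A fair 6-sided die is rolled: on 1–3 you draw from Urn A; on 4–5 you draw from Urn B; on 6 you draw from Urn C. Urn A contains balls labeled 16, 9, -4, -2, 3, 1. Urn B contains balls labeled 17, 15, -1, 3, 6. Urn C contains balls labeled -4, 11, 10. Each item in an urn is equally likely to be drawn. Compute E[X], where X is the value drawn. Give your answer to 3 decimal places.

5.528

E[X | Urn A] = (16 + 9 − 4 − 2 + 3 + 1)/6 = 23/6
E[X | Urn B] = (17 + 15 − 1 + 3 + 6)/5 = 8
E[X | Urn C] = (-4 + 11 + 10)/3 = 17/3
E[X] = (1/2)·23/6 + (1/3)·8 + (1/6)·17/3 = 199/36 ≈ 5.528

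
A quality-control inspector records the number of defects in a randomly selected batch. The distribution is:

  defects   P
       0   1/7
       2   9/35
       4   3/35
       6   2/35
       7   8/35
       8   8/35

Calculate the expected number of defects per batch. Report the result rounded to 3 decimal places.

4.629

E[X] = (1/7)·0 + (9/35)·2 + (3/35)·4 + (2/35)·6 + (8/35)·7 + (8/35)·8
     = 162/35 ≈ 4.629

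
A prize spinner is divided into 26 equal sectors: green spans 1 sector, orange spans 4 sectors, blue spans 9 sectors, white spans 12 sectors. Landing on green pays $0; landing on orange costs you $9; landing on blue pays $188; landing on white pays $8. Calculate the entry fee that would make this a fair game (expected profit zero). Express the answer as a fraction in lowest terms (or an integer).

876/13 dollars

E[payout] = (1/26)·0 + (4/26)·(-9) + (9/26)·188 + (12/26)·8 = 876/13
Fair fee = E[payout] = 876/13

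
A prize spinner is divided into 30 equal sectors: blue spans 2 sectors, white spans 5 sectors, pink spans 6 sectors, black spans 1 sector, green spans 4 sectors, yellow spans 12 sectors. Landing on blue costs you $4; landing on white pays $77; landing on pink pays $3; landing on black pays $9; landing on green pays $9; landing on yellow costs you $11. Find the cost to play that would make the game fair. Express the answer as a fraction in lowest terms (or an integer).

E[payout] = (2/30)·(-4) + (5/30)·77 + (6/30)·3 + (1/30)·9 + (4/30)·9 + (12/30)·(-11) = 154/15
Fair fee = E[payout] = 154/15

154/15 dollars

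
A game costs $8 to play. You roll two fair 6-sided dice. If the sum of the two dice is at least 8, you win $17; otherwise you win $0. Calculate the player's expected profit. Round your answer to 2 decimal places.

E[payout] = (7/12)·0 + (5/12)·17 = 85/12
Expected profit = 85/12 − 8 = -11/12 ≈ -$0.92

-$0.92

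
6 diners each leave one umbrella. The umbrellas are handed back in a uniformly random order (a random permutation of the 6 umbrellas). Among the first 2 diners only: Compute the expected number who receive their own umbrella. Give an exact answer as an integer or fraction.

Let Xᵢ = 1 if person i gets their own umbrella. For each i, P(Xᵢ=1) = 1/6.
By linearity of expectation, E[X₁+…+X_2] = 2·(1/6) = 1/3.

1/3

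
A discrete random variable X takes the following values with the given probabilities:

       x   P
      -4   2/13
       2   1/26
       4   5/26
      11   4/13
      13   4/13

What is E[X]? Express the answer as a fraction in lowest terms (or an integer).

99/13

E[X] = (2/13)·(-4) + (1/26)·2 + (5/26)·4 + (4/13)·11 + (4/13)·13
     = 99/13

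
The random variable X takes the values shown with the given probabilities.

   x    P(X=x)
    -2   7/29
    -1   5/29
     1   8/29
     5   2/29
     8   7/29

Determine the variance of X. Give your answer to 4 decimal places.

E[X] = (7/29)·(-2) + (5/29)·(-1) + (8/29)·1 + (2/29)·5 + (7/29)·8 = 55/29
E[X²] = (7/29)·4 + (5/29)·1 + (8/29)·1 + (2/29)·25 + (7/29)·64 = 539/29
Var(X) = 539/29 − (55/29)² = 12606/841 ≈ 14.9893

14.9893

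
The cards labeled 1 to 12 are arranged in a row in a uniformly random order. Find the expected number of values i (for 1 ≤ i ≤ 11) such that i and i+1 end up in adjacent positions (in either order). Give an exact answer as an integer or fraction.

For each i ∈ {1,…,11}, let Xᵢ = 1 if i and i+1 are adjacent. P(Xᵢ=1) = 2·(12−1)!/12! = 2/12.
By linearity, E[ΣXᵢ] = (11)·(2/12) = 11/6.

11/6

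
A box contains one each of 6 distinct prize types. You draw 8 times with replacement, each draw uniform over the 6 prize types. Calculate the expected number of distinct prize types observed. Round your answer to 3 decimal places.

4.605

Let Xⱼ=1 if type j appears at least once. P(Xⱼ=1) = 1 − ((6−1)/6)^8 = 1288991/1679616.
E[#distinct] = 6·1288991/1679616 = 1288991/279936.
≈ 4.605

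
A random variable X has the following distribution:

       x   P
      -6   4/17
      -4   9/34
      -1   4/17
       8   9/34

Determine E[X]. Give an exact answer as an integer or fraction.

-10/17

E[X] = (4/17)·(-6) + (9/34)·(-4) + (4/17)·(-1) + (9/34)·8
     = -10/17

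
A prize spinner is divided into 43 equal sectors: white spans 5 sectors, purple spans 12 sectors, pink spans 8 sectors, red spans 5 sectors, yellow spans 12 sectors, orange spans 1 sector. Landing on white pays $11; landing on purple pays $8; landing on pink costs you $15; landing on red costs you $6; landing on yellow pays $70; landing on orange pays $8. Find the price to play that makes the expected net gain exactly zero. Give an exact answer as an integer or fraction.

E[payout] = (5/43)·11 + (12/43)·8 + (8/43)·(-15) + (5/43)·(-6) + (12/43)·70 + (1/43)·8 = 849/43
Fair fee = E[payout] = 849/43

849/43 dollars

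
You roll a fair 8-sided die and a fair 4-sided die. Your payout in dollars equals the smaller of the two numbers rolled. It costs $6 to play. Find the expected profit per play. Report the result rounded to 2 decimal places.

-$3.81

Distribution of the smaller of the two numbers rolled: 1 w.p. 11/32, 2 w.p. 9/32, 3 w.p. 7/32, 4 w.p. 5/32
E[payout] = (11/32)·1 + (9/32)·2 + (7/32)·3 + (5/32)·4 = 35/16
Expected profit = 35/16 − 6 = -61/16 ≈ -$3.81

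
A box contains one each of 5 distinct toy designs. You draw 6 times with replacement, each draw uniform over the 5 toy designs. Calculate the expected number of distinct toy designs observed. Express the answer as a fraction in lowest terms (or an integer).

Let Xⱼ=1 if type j appears at least once. P(Xⱼ=1) = 1 − ((5−1)/5)^6 = 11529/15625.
E[#distinct] = 5·11529/15625 = 11529/3125.

11529/3125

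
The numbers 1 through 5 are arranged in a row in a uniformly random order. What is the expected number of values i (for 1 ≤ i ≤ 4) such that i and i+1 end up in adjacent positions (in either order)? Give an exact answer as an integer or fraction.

For each i ∈ {1,…,4}, let Xᵢ = 1 if i and i+1 are adjacent. P(Xᵢ=1) = 2·(5−1)!/5! = 2/5.
By linearity, E[ΣXᵢ] = (4)·(2/5) = 8/5.

8/5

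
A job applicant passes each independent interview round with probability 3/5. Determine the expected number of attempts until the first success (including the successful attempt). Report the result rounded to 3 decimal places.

1.667

For a geometric distribution, E[trials] = 1/p = 1/(3/5) = 5/3.
≈ 1.667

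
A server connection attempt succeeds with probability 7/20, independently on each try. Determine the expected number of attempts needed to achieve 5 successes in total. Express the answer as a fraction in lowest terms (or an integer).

By linearity (sum of 5 independent geometric waits), E[trials] = 5/p = 5/(7/20) = 100/7.

100/7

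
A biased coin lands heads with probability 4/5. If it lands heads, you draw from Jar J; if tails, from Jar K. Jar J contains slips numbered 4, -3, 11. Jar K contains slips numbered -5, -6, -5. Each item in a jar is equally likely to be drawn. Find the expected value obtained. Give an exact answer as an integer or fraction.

32/15

E[X | Jar J] = (4 − 3 + 11)/3 = 4
E[X | Jar K] = (-5 − 6 − 5)/3 = -16/3
E[X] = (4/5)·4 + (1/5)·(-16/3) = 32/15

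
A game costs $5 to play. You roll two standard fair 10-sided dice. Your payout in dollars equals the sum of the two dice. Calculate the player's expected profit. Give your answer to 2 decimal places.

Distribution of the sum of the two dice: 2 w.p. 1/100, 3 w.p. 1/50, 4 w.p. 3/100, 5 w.p. 1/25, 6 w.p. 1/20, 7 w.p. 3/50, …
E[payout] = (1/100)·2 + (1/50)·3 + (3/100)·4 + (1/25)·5 + (1/20)·6 + (3/50)·7 + (7/100)·8 + (2/25)·9 + (9/100)·10 + (1/10)·11 + (9/100)·12 + (2/25)·13 + (7/100)·14 + (3/50)·15 + (1/20)·16 + (1/25)·17 + (3/100)·18 + (1/50)·19 + (1/100)·20 = 11
Expected profit = 11 − 5 = 6 ≈ $6.00

$6.00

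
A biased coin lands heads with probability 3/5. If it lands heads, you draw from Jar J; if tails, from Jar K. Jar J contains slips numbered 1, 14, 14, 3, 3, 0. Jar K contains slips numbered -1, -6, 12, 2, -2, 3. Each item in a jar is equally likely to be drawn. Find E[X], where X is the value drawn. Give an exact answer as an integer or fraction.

121/30

E[X | Jar J] = (1 + 14 + 14 + 3 + 3 + 0)/6 = 35/6
E[X | Jar K] = (-1 − 6 + 12 + 2 − 2 + 3)/6 = 4/3
E[X] = (3/5)·35/6 + (2/5)·4/3 = 121/30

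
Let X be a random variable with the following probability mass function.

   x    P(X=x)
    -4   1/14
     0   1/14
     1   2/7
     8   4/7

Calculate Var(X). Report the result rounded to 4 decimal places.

17.1020

E[X] = (1/14)·(-4) + (1/14)·0 + (2/7)·1 + (4/7)·8 = 32/7
E[X²] = (1/14)·16 + (1/14)·0 + (2/7)·1 + (4/7)·64 = 38
Var(X) = 38 − (32/7)² = 838/49 ≈ 17.1020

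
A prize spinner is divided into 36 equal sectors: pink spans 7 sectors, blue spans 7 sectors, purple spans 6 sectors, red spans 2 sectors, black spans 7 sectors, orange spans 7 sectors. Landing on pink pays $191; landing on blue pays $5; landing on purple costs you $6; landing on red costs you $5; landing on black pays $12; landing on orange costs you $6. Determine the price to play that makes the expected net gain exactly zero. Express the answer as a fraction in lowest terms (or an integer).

E[payout] = (7/36)·191 + (7/36)·5 + (6/36)·(-6) + (2/36)·(-5) + (7/36)·12 + (7/36)·(-6) = 38
Fair fee = E[payout] = 38

$38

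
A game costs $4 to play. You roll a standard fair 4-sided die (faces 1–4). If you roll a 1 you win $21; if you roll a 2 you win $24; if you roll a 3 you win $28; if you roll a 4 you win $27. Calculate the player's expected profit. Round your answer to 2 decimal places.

E[payout] = (1/4)·21 + (1/4)·24 + (1/4)·27 + (1/4)·28 = 25
Expected profit = 25 − 4 = 21 ≈ $21.00

$21.00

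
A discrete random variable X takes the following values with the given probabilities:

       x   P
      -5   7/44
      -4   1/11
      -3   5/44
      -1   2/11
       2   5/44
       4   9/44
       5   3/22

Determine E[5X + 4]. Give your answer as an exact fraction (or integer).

93/22

E[5x+4] = (7/44)·(-21) + (1/11)·(-16) + (5/44)·(-11) + (2/11)·(-1) + (5/44)·14 + (9/44)·24 + (3/22)·29
     = 93/22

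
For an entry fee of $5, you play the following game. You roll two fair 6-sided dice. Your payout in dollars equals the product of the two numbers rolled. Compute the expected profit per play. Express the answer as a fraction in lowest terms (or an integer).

29/4 dollars

Distribution of the product of the two numbers rolled: 1 w.p. 1/36, 2 w.p. 1/18, 3 w.p. 1/18, 4 w.p. 1/12, 5 w.p. 1/18, 6 w.p. 1/9, …
E[payout] = (1/36)·1 + (1/18)·2 + (1/18)·3 + (1/12)·4 + (1/18)·5 + (1/9)·6 + (1/18)·8 + (1/36)·9 + (1/18)·10 + (1/9)·12 + (1/18)·15 + (1/36)·16 + (1/18)·18 + (1/18)·20 + (1/18)·24 + (1/36)·25 + (1/18)·30 + (1/36)·36 = 49/4
Expected profit = 49/4 − 5 = 29/4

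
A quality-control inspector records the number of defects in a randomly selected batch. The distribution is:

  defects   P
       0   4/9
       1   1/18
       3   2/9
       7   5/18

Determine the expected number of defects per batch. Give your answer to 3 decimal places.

2.667

E[X] = (4/9)·0 + (1/18)·1 + (2/9)·3 + (5/18)·7
     = 8/3 ≈ 2.667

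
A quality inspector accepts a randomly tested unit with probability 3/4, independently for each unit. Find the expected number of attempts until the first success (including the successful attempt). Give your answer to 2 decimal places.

For a geometric distribution, E[trials] = 1/p = 1/(3/4) = 4/3.
≈ 1.33

1.33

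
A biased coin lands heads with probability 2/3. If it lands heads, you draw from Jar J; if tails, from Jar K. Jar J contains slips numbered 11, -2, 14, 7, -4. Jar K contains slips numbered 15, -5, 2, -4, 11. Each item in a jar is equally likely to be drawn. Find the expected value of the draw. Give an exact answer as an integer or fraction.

71/15

E[X | Jar J] = (11 − 2 + 14 + 7 − 4)/5 = 26/5
E[X | Jar K] = (15 − 5 + 2 − 4 + 11)/5 = 19/5
E[X] = (2/3)·26/5 + (1/3)·19/5 = 71/15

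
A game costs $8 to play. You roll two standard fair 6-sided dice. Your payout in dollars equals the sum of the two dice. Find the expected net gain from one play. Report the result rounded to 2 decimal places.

Distribution of the sum of the two dice: 2 w.p. 1/36, 3 w.p. 1/18, 4 w.p. 1/12, 5 w.p. 1/9, 6 w.p. 5/36, 7 w.p. 1/6, …
E[payout] = (1/36)·2 + (1/18)·3 + (1/12)·4 + (1/9)·5 + (5/36)·6 + (1/6)·7 + (5/36)·8 + (1/9)·9 + (1/12)·10 + (1/18)·11 + (1/36)·12 = 7
Expected profit = 7 − 8 = -1 ≈ -$1.00

-$1.00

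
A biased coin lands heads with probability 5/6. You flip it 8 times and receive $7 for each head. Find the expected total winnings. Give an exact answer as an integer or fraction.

140/3 dollars

E[#heads] = 8·5/6 = 20/3 (linearity over flips).
E[winnings] = 7·20/3 = 140/3.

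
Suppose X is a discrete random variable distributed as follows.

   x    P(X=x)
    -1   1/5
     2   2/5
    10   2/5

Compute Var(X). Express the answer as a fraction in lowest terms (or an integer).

E[X] = (1/5)·(-1) + (2/5)·2 + (2/5)·10 = 23/5
E[X²] = (1/5)·1 + (2/5)·4 + (2/5)·100 = 209/5
Var(X) = 209/5 − (23/5)² = 516/25

516/25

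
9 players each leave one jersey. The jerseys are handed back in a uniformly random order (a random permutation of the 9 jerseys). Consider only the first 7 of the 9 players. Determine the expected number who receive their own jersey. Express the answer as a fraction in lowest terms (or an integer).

7/9

Let Xᵢ = 1 if person i gets their own jersey. For each i, P(Xᵢ=1) = 1/9.
By linearity of expectation, E[X₁+…+X_7] = 7·(1/9) = 7/9.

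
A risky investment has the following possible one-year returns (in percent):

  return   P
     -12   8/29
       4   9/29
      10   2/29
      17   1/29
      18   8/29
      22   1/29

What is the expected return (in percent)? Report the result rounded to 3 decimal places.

E[X] = (8/29)·(-12) + (9/29)·4 + (2/29)·10 + (1/29)·17 + (8/29)·18 + (1/29)·22
     = 143/29 ≈ 4.931

4.931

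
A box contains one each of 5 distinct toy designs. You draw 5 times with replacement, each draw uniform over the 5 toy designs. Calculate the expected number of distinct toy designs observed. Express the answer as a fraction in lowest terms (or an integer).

2101/625

Let Xⱼ=1 if type j appears at least once. P(Xⱼ=1) = 1 − ((5−1)/5)^5 = 2101/3125.
E[#distinct] = 5·2101/3125 = 2101/625.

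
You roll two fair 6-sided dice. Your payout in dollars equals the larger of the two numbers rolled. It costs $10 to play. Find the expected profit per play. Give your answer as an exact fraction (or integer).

Distribution of the larger of the two numbers rolled: 1 w.p. 1/36, 2 w.p. 1/12, 3 w.p. 5/36, 4 w.p. 7/36, 5 w.p. 1/4, 6 w.p. 11/36
E[payout] = (1/36)·1 + (1/12)·2 + (5/36)·3 + (7/36)·4 + (1/4)·5 + (11/36)·6 = 161/36
Expected profit = 161/36 − 10 = -199/36

-199/36 dollars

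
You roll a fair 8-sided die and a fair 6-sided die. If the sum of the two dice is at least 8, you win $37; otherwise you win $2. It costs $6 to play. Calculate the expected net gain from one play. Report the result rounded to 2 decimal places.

E[payout] = (7/16)·2 + (9/16)·37 = 347/16
Expected profit = 347/16 − 6 = 251/16 ≈ $15.69

$15.69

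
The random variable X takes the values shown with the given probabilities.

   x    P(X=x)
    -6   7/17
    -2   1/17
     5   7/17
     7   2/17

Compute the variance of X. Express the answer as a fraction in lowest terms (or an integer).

8968/289

E[X] = (7/17)·(-6) + (1/17)·(-2) + (7/17)·5 + (2/17)·7 = 5/17
E[X²] = (7/17)·36 + (1/17)·4 + (7/17)·25 + (2/17)·49 = 529/17
Var(X) = 529/17 − (5/17)² = 8968/289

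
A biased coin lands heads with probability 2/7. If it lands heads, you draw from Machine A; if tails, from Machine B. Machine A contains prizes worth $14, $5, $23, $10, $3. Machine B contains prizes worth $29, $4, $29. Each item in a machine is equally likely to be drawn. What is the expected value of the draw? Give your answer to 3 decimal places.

E[X | Machine A] = (14 + 5 + 23 + 10 + 3)/5 = 11
E[X | Machine B] = (29 + 4 + 29)/3 = 62/3
E[X] = (2/7)·11 + (5/7)·62/3 = 376/21 ≈ 17.905

$17.905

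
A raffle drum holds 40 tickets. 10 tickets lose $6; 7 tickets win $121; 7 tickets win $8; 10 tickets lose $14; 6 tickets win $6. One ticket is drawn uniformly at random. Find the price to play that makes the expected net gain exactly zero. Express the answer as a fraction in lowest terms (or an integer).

739/40 dollars

E[payout] = (10/40)·(-6) + (7/40)·121 + (7/40)·8 + (10/40)·(-14) + (6/40)·6 = 739/40
Fair fee = E[payout] = 739/40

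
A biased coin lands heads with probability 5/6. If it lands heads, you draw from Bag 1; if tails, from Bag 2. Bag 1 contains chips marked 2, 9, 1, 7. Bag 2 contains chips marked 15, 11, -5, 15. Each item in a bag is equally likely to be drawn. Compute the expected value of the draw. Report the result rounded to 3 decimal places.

E[X | Bag 1] = (2 + 9 + 1 + 7)/4 = 19/4
E[X | Bag 2] = (15 + 11 − 5 + 15)/4 = 9
E[X] = (5/6)·19/4 + (1/6)·9 = 131/24 ≈ 5.458

5.458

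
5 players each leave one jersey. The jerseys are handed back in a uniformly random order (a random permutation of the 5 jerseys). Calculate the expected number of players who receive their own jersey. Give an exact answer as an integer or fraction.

Let Xᵢ = 1 if person i gets their own jersey. For each i, P(Xᵢ=1) = 1/5.
By linearity of expectation, E[X₁+…+X_5] = 5·(1/5) = 1.

1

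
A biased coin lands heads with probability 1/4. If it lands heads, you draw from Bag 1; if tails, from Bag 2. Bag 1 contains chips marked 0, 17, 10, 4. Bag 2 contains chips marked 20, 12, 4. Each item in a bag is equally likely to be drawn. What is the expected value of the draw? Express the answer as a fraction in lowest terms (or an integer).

E[X | Bag 1] = (0 + 17 + 10 + 4)/4 = 31/4
E[X | Bag 2] = (20 + 12 + 4)/3 = 12
E[X] = (1/4)·31/4 + (3/4)·12 = 175/16

175/16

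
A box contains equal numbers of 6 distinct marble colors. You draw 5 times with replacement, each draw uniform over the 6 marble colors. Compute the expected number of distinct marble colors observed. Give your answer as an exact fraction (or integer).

4651/1296

Let Xⱼ=1 if type j appears at least once. P(Xⱼ=1) = 1 − ((6−1)/6)^5 = 4651/7776.
E[#distinct] = 6·4651/7776 = 4651/1296.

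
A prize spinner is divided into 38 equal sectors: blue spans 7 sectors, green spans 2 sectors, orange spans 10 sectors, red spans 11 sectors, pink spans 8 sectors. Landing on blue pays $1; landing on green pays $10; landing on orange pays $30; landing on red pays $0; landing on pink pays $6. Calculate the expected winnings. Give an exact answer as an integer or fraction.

E[payout] = (7/38)·1 + (2/38)·10 + (10/38)·30 + (11/38)·0 + (8/38)·6 = 375/38

375/38 dollars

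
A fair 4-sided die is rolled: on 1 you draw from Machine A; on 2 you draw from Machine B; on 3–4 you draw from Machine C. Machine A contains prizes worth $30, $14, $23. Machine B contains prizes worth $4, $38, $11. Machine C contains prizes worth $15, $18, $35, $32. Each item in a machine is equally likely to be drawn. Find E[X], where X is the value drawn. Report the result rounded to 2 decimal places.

E[X | Machine A] = (30 + 14 + 23)/3 = 67/3
E[X | Machine B] = (4 + 38 + 11)/3 = 53/3
E[X | Machine C] = (15 + 18 + 35 + 32)/4 = 25
E[X] = (1/4)·67/3 + (1/4)·53/3 + (1/2)·25 = 45/2 ≈ 22.50

$22.50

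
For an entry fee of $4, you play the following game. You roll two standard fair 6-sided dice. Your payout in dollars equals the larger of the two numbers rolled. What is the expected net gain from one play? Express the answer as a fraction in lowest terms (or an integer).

Distribution of the larger of the two numbers rolled: 1 w.p. 1/36, 2 w.p. 1/12, 3 w.p. 5/36, 4 w.p. 7/36, 5 w.p. 1/4, 6 w.p. 11/36
E[payout] = (1/36)·1 + (1/12)·2 + (5/36)·3 + (7/36)·4 + (1/4)·5 + (11/36)·6 = 161/36
Expected profit = 161/36 − 4 = 17/36

17/36 dollars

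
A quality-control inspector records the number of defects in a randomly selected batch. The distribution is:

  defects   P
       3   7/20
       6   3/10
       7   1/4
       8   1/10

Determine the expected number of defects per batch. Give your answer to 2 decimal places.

5.40

E[X] = (7/20)·3 + (3/10)·6 + (1/4)·7 + (1/10)·8
     = 27/5 ≈ 5.40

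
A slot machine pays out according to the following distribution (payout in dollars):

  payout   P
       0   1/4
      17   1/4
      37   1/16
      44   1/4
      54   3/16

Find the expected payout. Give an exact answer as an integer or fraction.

E[X] = (1/4)·0 + (1/4)·17 + (1/16)·37 + (1/4)·44 + (3/16)·54
     = 443/16

443/16 dollars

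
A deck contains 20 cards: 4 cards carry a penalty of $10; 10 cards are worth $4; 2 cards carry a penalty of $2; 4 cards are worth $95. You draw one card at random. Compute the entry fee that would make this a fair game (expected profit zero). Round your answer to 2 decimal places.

$18.80

E[payout] = (4/20)·(-10) + (10/20)·4 + (2/20)·(-2) + (4/20)·95 = 94/5
Fair fee = E[payout] = 94/5 ≈ $18.80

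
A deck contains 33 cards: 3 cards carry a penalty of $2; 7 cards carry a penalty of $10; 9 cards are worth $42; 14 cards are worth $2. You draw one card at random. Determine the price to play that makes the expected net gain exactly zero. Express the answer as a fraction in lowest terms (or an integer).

$10

E[payout] = (3/33)·(-2) + (7/33)·(-10) + (9/33)·42 + (14/33)·2 = 10
Fair fee = E[payout] = 10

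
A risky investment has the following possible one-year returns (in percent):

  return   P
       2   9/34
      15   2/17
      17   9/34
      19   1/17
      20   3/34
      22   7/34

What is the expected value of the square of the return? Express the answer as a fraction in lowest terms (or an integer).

E[X²] = (9/34)·4 + (2/17)·225 + (9/34)·289 + (1/17)·361 + (3/34)·400 + (7/34)·484
     = 8847/34

8847/34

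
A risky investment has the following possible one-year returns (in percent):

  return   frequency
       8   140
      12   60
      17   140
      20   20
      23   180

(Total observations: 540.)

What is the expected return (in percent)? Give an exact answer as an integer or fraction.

Total = 540, so P(return=8) = 140/540, etc.
E[X] = (7/27)·8 + (1/9)·12 + (7/27)·17 + (1/27)·20 + (1/3)·23
     = 146/9

146/9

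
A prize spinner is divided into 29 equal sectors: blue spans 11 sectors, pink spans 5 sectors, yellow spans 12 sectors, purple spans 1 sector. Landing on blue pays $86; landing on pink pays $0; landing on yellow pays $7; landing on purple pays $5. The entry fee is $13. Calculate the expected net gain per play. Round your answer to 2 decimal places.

$22.69

E[payout] = (11/29)·86 + (5/29)·0 + (12/29)·7 + (1/29)·5 = 1035/29
Expected profit = 1035/29 − 13 = 658/29 ≈ $22.69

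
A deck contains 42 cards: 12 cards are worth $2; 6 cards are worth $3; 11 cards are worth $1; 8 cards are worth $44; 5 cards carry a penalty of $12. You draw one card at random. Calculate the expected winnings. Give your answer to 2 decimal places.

$8.21

E[payout] = (12/42)·2 + (6/42)·3 + (11/42)·1 + (8/42)·44 + (5/42)·(-12) = 115/14
≈ $8.21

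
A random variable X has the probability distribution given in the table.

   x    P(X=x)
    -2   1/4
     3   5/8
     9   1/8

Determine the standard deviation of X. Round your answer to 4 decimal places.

E[X] = 5/2, E[X²] = 67/4
Var(X) = E[X²] − (E[X])² = 67/4 − 25/4 = 21/2
SD(X) = √(21/2) ≈ 3.2404

3.2404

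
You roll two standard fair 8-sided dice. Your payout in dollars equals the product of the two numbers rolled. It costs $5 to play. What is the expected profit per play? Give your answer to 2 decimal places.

Distribution of the product of the two numbers rolled: 1 w.p. 1/64, 2 w.p. 1/32, 3 w.p. 1/32, 4 w.p. 3/64, 5 w.p. 1/32, 6 w.p. 1/16, …
E[payout] = (1/64)·1 + (1/32)·2 + (1/32)·3 + (3/64)·4 + (1/32)·5 + (1/16)·6 + (1/32)·7 + (1/16)·8 + (1/64)·9 + (1/32)·10 + (1/16)·12 + (1/32)·14 + (1/32)·15 + (3/64)·16 + (1/32)·18 + (1/32)·20 + (1/32)·21 + (1/16)·24 + (1/64)·25 + (1/32)·28 + (1/32)·30 + (1/32)·32 + (1/32)·35 + (1/64)·36 + (1/32)·40 + (1/32)·42 + (1/32)·48 + (1/64)·49 + (1/32)·56 + (1/64)·64 = 81/4
Expected profit = 81/4 − 5 = 61/4 ≈ $15.25

$15.25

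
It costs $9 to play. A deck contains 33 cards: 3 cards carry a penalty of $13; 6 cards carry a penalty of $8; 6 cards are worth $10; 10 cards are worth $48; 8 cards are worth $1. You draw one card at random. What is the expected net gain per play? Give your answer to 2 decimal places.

$4.97

E[payout] = (3/33)·(-13) + (6/33)·(-8) + (6/33)·10 + (10/33)·48 + (8/33)·1 = 461/33
Expected profit = 461/33 − 9 = 164/33 ≈ $4.97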